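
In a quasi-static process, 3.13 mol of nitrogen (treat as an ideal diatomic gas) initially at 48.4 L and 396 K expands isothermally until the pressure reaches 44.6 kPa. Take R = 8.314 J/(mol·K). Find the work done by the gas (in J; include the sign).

16100 J

P₁ = nRT₁/V₁ = 3.13×8.314×396/48.4 = 213 kPa.
Isothermal: T stays 396 K; PV = const ⇒ V₂ = 231 L, P₂ = 44.6 kPa.
W = nRT ln(V₂/V₁) = 3.13×8.314×396×ln(4.77) = 16100 J.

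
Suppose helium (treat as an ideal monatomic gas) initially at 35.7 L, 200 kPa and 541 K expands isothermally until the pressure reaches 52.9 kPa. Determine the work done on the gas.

-9500 J

n = P₁V₁/(RT₁) = 200×35.7/(8.314×541) = 1.59 mol.
Isothermal: T stays 541 K; PV = const ⇒ V₂ = 135 L, P₂ = 52.9 kPa.
W = nRT ln(V₂/V₁) = 1.59×8.314×541×ln(3.78) = 9500 J.
Work done on the gas = −W_by = -9500 J.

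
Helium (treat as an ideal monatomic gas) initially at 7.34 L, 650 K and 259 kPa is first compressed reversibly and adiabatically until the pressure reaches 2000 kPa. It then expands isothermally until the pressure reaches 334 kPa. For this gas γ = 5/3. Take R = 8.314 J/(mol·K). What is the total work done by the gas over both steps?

n = P₁V₁/(RT₁) = 259×7.34/(8.314×650) = 0.352 mol.
Step 1 — Adiabatic: T₂/T₁ = (P₂/P₁)^((γ−1)/γ) ⇒ T₂ = 650×(7.72)^0.400 = 1470 K; V₂ = 2.15 L.
ΔU = nCvΔT = 0.352×12.5×(1470−650) = 3610 J.
Q = 0 for an adiabatic process, so W = −ΔU = -3610 J.
State after step 1: P = 2000 kPa, V = 2.15 L, T = 1470 K.
Step 2 — Isothermal: T stays 1470 K; PV = const ⇒ V₂ = 12.9 L, P₂ = 334 kPa.
ΔU = 0 (ideal gas, T constant).
W = nRT ln(V₂/V₁) = 0.352×8.314×1470×ln(5.99) = 7710 J.
Q = ΔU + W = 7710 J.
Net over both steps: W = 4100 J, Q = 7710 J, ΔU = 3610 J.

4100 J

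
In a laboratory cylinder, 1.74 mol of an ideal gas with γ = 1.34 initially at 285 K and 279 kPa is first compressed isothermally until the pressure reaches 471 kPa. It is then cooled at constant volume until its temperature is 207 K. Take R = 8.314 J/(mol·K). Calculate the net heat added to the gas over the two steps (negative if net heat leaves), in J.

V₁ = nRT₁/P₁ = 1.74×8.314×285/279 = 14.8 L.
Step 1 — Isothermal: T stays 285 K; PV = const ⇒ V₂ = 8.75 L, P₂ = 471 kPa.
ΔU = 0 (ideal gas, T constant).
W = nRT ln(V₂/V₁) = 1.74×8.314×285×ln(0.592) = -2160 J.
Q = ΔU + W = -2160 J.
State after step 1: P = 471 kPa, V = 8.75 L, T = 285 K.
Step 2 — Isochoric: V stays 8.75 L; P/T = const ⇒ T₂ = 207 K, P₂ = 342 kPa.
W = 0 (no volume change).
ΔU = nCvΔT = 1.74×24.5×(207−285) = -3320 J.
Q = ΔU = -3320 J.
Net over both steps: W = -2160 J, Q = -5480 J, ΔU = -3320 J.

-5480 J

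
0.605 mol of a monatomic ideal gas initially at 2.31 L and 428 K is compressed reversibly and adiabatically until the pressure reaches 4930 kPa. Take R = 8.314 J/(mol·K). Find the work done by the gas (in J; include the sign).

P₁ = nRT₁/V₁ = 0.605×8.314×428/2.31 = 932 kPa.
Adiabatic: T₂/T₁ = (P₂/P₁)^((γ−1)/γ) ⇒ T₂ = 428×(5.29)^0.400 = 833 K; V₂ = 0.850 L.
ΔU = nCvΔT = 0.605×12.5×(833−428) = 3060 J.
Q = 0 for an adiabatic process, so W = −ΔU = -3060 J.

-3060 J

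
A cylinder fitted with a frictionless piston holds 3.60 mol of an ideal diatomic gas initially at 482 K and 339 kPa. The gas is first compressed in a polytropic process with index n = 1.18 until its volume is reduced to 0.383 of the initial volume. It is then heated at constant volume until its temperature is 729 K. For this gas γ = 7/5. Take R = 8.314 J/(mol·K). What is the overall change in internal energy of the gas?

V₁ = nRT₁/P₁ = 3.60×8.314×482/339 = 42.6 L.
Step 1 — Polytropic n=1.18: T₂ = T₁(V₁/V₂)^(n−1) = 482×(2.61)^0.18 = 573 K; P₂ = P₁(V₁/V₂)^n = 1050 kPa.
W = (P₁V₁−P₂V₂)/(n−1) = (339×42.6−1050×16.3)/0.18 = -15100 J.
ΔU = nCvΔT = 3.60×20.8×(573−482) = 6800 J.
Q = ΔU + W = -8310 J.
State after step 1: P = 1050 kPa, V = 16.3 L, T = 573 K.
Step 2 — Isochoric: V stays 16.3 L; P/T = const ⇒ T₂ = 729 K, P₂ = 1340 kPa.
W = 0 (no volume change).
ΔU = nCvΔT = 3.60×20.8×(729−573) = 11700 J.
Q = ΔU = 11700 J.
Net over both steps: W = -15100 J, Q = 3370 J, ΔU = 18500 J.

18500 J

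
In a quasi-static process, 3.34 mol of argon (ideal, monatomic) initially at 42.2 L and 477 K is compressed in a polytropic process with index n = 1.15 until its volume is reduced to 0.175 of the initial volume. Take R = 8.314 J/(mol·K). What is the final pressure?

2330 kPa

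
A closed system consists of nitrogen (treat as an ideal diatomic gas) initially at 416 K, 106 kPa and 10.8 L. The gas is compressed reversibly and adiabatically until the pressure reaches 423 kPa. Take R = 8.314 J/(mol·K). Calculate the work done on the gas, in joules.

1390 J

n = P₁V₁/(RT₁) = 106×10.8/(8.314×416) = 0.331 mol.
Adiabatic: T₂/T₁ = (P₂/P₁)^((γ−1)/γ) ⇒ T₂ = 416×(3.99)^0.286 = 618 K; V₂ = 4.02 L.
ΔU = nCvΔT = 0.331×20.8×(618−416) = 1390 J.
Q = 0 for an adiabatic process, so W = −ΔU = -1390 J.
Work done on the gas = −W_by = 1390 J.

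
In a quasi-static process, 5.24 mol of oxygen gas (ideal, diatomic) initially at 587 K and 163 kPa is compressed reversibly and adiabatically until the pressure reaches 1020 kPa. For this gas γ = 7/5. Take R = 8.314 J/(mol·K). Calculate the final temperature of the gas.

V₁ = nRT₁/P₁ = 5.24×8.314×587/163 = 157 L.
Adiabatic: T₂/T₁ = (P₂/P₁)^((γ−1)/γ) ⇒ T₂ = 587×(6.26)^0.286 = 991 K; V₂ = 42.3 L.

991 K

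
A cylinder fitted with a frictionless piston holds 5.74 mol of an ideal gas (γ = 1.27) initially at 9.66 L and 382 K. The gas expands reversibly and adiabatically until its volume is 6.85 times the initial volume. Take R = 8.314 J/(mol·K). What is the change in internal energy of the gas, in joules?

P₁ = nRT₁/V₁ = 5.74×8.314×382/9.66 = 1890 kPa.
Adiabatic: TV^(γ−1) = const ⇒ T₂ = 382×(0.146)^0.270 = 227 K; PV^γ = const ⇒ P₂ = 164 kPa.
For an ideal gas ΔU = nCvΔT with Cv = R/(γ−1) = 30.8 J/(mol·K).
ΔU = 5.74×30.8×(227−382) = -27400 J.

-27400 J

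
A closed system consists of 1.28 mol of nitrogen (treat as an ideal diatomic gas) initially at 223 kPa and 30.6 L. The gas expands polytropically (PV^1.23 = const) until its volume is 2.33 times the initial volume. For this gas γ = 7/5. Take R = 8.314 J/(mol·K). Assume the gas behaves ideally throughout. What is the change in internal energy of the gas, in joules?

-3020 J

T₁ = P₁V₁/(nR) = 223×30.6/(1.28×8.314) = 641 K.
Polytropic n=1.23: T₂ = T₁(V₁/V₂)^(n−1) = 641×(0.429)^0.23 = 528 K; P₂ = P₁(V₁/V₂)^n = 78.8 kPa.
For an ideal gas ΔU = nCvΔT with Cv = (5/2)R = 20.8 J/(mol·K).
ΔU = 1.28×20.8×(528−641) = -3020 J.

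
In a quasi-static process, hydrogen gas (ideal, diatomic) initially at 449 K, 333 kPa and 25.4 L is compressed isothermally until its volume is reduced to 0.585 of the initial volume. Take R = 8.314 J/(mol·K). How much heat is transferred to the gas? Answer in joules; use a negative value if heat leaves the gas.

-4530 J

n = P₁V₁/(RT₁) = 333×25.4/(8.314×449) = 2.27 mol.
Isothermal: T stays 449 K; PV = const ⇒ V₂ = 14.9 L, P₂ = 569 kPa.
ΔU = 0 (ideal gas, T constant).
W = nRT ln(V₂/V₁) = 2.27×8.314×449×ln(0.585) = -4530 J.
Q = ΔU + W = -4530 J.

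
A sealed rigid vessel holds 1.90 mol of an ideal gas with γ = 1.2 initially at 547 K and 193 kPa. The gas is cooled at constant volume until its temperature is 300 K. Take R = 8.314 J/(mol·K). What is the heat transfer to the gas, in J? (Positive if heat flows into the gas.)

V₁ = nRT₁/P₁ = 1.90×8.314×547/193 = 44.8 L.
Isochoric: V stays 44.8 L; P/T = const ⇒ T₂ = 300 K, P₂ = 106 kPa.
W = 0 (no volume change).
ΔU = nCvΔT = 1.90×41.6×(300−547) = -19500 J.
Q = ΔU = -19500 J.

-19500 J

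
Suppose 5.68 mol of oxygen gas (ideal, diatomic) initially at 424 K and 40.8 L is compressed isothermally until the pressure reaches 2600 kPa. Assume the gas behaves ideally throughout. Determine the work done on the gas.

P₁ = nRT₁/V₁ = 5.68×8.314×424/40.8 = 491 kPa.
Isothermal: T stays 424 K; PV = const ⇒ V₂ = 7.70 L, P₂ = 2600 kPa.
W = nRT ln(V₂/V₁) = 5.68×8.314×424×ln(0.189) = -33400 J.
Work done on the gas = −W_by = 33400 J.

33400 J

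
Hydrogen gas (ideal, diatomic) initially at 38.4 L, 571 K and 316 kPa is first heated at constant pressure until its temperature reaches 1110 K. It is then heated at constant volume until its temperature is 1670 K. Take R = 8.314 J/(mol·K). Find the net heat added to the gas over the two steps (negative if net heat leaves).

69800 J

n = P₁V₁/(RT₁) = 316×38.4/(8.314×571) = 2.56 mol.
Step 1 — Isobaric: P stays 316 kPa; V/T = const ⇒ T₂ = 1110 K, V₂ = 74.6 L.
W = PΔV = 316×(74.6−38.4) kPa·L = 11500 J.
ΔU = nCvΔT = 2.56×20.8×(1110−571) = 28600 J.
Q = ΔU + W = nCpΔT = 40100 J.
State after step 1: P = 316 kPa, V = 74.6 L, T = 1110 K.
Step 2 — Isochoric: V stays 74.6 L; P/T = const ⇒ T₂ = 1670 K, P₂ = 475 kPa.
W = 0 (no volume change).
ΔU = nCvΔT = 2.56×20.8×(1670−1110) = 29800 J.
Q = ΔU = 29800 J.
Net over both steps: W = 11500 J, Q = 69800 J, ΔU = 58400 J.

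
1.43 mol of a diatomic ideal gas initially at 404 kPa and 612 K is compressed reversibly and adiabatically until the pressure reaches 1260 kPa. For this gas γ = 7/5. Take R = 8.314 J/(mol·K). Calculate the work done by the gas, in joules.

-6990 J

V₁ = nRT₁/P₁ = 1.43×8.314×612/404 = 18.0 L.
Adiabatic: T₂/T₁ = (P₂/P₁)^((γ−1)/γ) ⇒ T₂ = 612×(3.12)^0.286 = 847 K; V₂ = 7.99 L.
ΔU = nCvΔT = 1.43×20.8×(847−612) = 6990 J.
Q = 0 for an adiabatic process, so W = −ΔU = -6990 J.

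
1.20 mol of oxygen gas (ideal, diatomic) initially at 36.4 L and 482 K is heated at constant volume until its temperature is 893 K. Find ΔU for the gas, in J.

P₁ = nRT₁/V₁ = 1.20×8.314×482/36.4 = 132 kPa.
Isochoric: V stays 36.4 L; P/T = const ⇒ T₂ = 893 K, P₂ = 245 kPa.
For an ideal gas ΔU = nCvΔT with Cv = (5/2)R = 20.8 J/(mol·K).
ΔU = 1.20×20.8×(893−482) = 10300 J.

10300 J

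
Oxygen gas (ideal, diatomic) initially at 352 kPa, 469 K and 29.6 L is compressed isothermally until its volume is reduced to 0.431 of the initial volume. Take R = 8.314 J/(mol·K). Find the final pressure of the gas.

Isothermal: T stays 469 K; PV = const ⇒ V₂ = 12.8 L, P₂ = 817 kPa.

817 kPa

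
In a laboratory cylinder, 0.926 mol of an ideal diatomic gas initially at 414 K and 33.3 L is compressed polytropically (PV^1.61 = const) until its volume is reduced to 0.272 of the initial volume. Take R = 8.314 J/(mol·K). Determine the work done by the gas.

P₁ = nRT₁/V₁ = 0.926×8.314×414/33.3 = 95.7 kPa.
Polytropic n=1.61: T₂ = T₁(V₁/V₂)^(n−1) = 414×(3.68)^0.61 = 916 K; P₂ = P₁(V₁/V₂)^n = 779 kPa.
W = (P₁V₁−P₂V₂)/(n−1) = (95.7×33.3−779×9.06)/0.61 = -6340 J.

-6340 J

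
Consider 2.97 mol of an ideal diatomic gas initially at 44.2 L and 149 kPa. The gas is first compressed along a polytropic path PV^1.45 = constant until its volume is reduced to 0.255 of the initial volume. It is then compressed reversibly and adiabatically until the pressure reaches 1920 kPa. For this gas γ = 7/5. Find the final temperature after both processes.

T₁ = P₁V₁/(nR) = 149×44.2/(2.97×8.314) = 267 K.
Step 1 — Polytropic n=1.45: T₂ = T₁(V₁/V₂)^(n−1) = 267×(3.92)^0.45 = 493 K; P₂ = P₁(V₁/V₂)^n = 1080 kPa.
W = (P₁V₁−P₂V₂)/(n−1) = (149×44.2−1080×11.3)/0.45 = -12400 J.
ΔU = nCvΔT = 2.97×20.8×(493−267) = 14000 J.
Q = ΔU + W = 1550 J.
State after step 1: P = 1080 kPa, V = 11.3 L, T = 493 K.
Step 2 — Adiabatic: T₂/T₁ = (P₂/P₁)^((γ−1)/γ) ⇒ T₂ = 493×(1.78)^0.286 = 581 K; V₂ = 7.48 L.
ΔU = nCvΔT = 2.97×20.8×(581−493) = 5430 J.
Q = 0 for an adiabatic process, so W = −ΔU = -5430 J.
Net over both steps: W = -17900 J, Q = 1550 J, ΔU = 19400 J.

581 K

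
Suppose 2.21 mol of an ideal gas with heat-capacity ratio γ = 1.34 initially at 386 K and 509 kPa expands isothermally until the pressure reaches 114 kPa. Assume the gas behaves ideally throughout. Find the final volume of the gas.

V₁ = nRT₁/P₁ = 2.21×8.314×386/509 = 13.9 L.
Isothermal: T stays 386 K; PV = const ⇒ V₂ = 62.2 L, P₂ = 114 kPa.

62.2 L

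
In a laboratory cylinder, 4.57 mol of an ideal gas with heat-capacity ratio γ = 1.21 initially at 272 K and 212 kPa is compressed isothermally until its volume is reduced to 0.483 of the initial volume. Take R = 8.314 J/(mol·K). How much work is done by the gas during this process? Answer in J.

-7520 J

V₁ = nRT₁/P₁ = 4.57×8.314×272/212 = 48.7 L.
Isothermal: T stays 272 K; PV = const ⇒ V₂ = 23.5 L, P₂ = 439 kPa.
W = nRT ln(V₂/V₁) = 4.57×8.314×272×ln(0.483) = -7520 J.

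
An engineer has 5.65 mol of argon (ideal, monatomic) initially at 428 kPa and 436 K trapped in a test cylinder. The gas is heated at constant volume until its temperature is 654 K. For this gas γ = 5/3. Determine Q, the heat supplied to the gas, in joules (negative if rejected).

V₁ = nRT₁/P₁ = 5.65×8.314×436/428 = 47.9 L.
Isochoric: V stays 47.9 L; P/T = const ⇒ T₂ = 654 K, P₂ = 642 kPa.
W = 0 (no volume change).
ΔU = nCvΔT = 5.65×12.5×(654−436) = 15400 J.
Q = ΔU = 15400 J.

15400 J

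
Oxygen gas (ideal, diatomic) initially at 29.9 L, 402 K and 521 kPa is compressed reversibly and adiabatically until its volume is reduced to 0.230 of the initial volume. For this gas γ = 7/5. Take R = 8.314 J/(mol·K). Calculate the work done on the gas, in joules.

31200 J

n = P₁V₁/(RT₁) = 521×29.9/(8.314×402) = 4.66 mol.
Adiabatic: TV^(γ−1) = const ⇒ T₂ = 402×(4.35)^0.400 = 724 K; PV^γ = const ⇒ P₂ = 4080 kPa.
ΔU = nCvΔT = 4.66×20.8×(724−402) = 31200 J.
Q = 0 for an adiabatic process, so W = −ΔU = -31200 J.
Work done on the gas = −W_by = 31200 J.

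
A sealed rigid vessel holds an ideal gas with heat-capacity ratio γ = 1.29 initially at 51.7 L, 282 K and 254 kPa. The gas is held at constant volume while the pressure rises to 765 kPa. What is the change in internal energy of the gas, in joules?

91100 J

n = P₁V₁/(RT₁) = 254×51.7/(8.314×282) = 5.60 mol.
Isochoric: V stays 51.7 L; P/T = const ⇒ T₂ = 849 K, P₂ = 765 kPa.
For an ideal gas ΔU = nCvΔT with Cv = R/(γ−1) = 28.7 J/(mol·K).
ΔU = 5.60×28.7×(849−282) = 91100 J.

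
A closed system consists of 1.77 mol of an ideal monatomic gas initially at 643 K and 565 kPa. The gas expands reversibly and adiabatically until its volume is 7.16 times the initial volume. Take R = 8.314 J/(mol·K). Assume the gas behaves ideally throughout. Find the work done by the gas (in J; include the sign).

10400 J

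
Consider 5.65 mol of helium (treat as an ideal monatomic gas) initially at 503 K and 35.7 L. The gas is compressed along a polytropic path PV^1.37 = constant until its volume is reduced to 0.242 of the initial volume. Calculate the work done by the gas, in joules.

-44100 J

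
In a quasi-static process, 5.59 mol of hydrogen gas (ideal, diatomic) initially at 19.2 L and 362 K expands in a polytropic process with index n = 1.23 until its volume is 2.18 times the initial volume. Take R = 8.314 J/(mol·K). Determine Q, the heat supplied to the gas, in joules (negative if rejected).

5100 J

P₁ = nRT₁/V₁ = 5.59×8.314×362/19.2 = 876 kPa.
Polytropic n=1.23: T₂ = T₁(V₁/V₂)^(n−1) = 362×(0.459)^0.23 = 303 K; P₂ = P₁(V₁/V₂)^n = 336 kPa.
W = (P₁V₁−P₂V₂)/(n−1) = (876×19.2−336×41.9)/0.23 = 12000 J.
ΔU = nCvΔT = 5.59×20.8×(303−362) = -6900 J.
Q = ΔU + W = 5100 J.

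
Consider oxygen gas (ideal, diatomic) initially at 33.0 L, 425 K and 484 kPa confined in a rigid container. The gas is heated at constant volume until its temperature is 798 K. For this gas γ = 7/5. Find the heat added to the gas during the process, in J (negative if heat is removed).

n = P₁V₁/(RT₁) = 484×33.0/(8.314×425) = 4.52 mol.
Isochoric: V stays 33.0 L; P/T = const ⇒ T₂ = 798 K, P₂ = 909 kPa.
W = 0 (no volume change).
ΔU = nCvΔT = 4.52×20.8×(798−425) = 35000 J.
Q = ΔU = 35000 J.

35000 J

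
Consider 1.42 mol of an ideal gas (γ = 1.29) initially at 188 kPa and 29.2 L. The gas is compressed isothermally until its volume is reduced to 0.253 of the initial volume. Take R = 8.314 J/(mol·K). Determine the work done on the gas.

7540 J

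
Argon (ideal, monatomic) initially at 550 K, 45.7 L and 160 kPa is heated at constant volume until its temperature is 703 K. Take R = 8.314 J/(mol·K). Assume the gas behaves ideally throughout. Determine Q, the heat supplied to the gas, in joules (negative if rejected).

n = P₁V₁/(RT₁) = 160×45.7/(8.314×550) = 1.60 mol.
Isochoric: V stays 45.7 L; P/T = const ⇒ T₂ = 703 K, P₂ = 205 kPa.
W = 0 (no volume change).
ΔU = nCvΔT = 1.60×12.5×(703−550) = 3050 J.
Q = ΔU = 3050 J.

3050 J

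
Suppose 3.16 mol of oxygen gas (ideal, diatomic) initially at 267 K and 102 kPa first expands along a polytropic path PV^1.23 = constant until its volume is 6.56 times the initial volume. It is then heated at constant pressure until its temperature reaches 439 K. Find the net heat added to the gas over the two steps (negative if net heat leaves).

29000 J

V₁ = nRT₁/P₁ = 3.16×8.314×267/102 = 68.8 L.
Step 1 — Polytropic n=1.23: T₂ = T₁(V₁/V₂)^(n−1) = 267×(0.152)^0.23 = 173 K; P₂ = P₁(V₁/V₂)^n = 10.1 kPa.
W = (P₁V₁−P₂V₂)/(n−1) = (102×68.8−10.1×451)/0.23 = 10700 J.
ΔU = nCvΔT = 3.16×20.8×(173−267) = -6160 J.
Q = ΔU + W = 4550 J.
State after step 1: P = 10.1 kPa, V = 451 L, T = 173 K.
Step 2 — Isobaric: P stays 10.1 kPa; V/T = const ⇒ T₂ = 439 K, V₂ = 1140 L.
W = PΔV = 10.1×(1140−451) kPa·L = 6980 J.
ΔU = nCvΔT = 3.16×20.8×(439−173) = 17500 J.
Q = ΔU + W = nCpΔT = 24400 J.
Net over both steps: W = 17700 J, Q = 29000 J, ΔU = 11300 J.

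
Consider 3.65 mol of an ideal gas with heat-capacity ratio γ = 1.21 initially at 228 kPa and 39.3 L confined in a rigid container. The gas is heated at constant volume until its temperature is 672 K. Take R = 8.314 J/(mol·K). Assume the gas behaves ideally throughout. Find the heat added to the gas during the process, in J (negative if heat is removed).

54400 J

T₁ = P₁V₁/(nR) = 228×39.3/(3.65×8.314) = 295 K.
Isochoric: V stays 39.3 L; P/T = const ⇒ T₂ = 672 K, P₂ = 519 kPa.
W = 0 (no volume change).
ΔU = nCvΔT = 3.65×39.6×(672−295) = 54400 J.
Q = ΔU = 54400 J.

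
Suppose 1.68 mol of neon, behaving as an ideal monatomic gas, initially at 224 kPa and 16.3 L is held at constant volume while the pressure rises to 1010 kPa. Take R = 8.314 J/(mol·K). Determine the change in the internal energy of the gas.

T₁ = P₁V₁/(nR) = 224×16.3/(1.68×8.314) = 261 K.
Isochoric: V stays 16.3 L; P/T = const ⇒ T₂ = 1180 K, P₂ = 1010 kPa.
For an ideal gas ΔU = nCvΔT with Cv = (3/2)R = 12.5 J/(mol·K).
ΔU = 1.68×12.5×(1180−261) = 19200 J.

19200 J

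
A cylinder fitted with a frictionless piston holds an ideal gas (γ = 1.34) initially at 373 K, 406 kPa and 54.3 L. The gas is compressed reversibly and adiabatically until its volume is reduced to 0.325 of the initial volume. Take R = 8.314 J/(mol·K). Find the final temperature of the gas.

Adiabatic: TV^(γ−1) = const ⇒ T₂ = 373×(3.08)^0.340 = 547 K; PV^γ = const ⇒ P₂ = 1830 kPa.

547 K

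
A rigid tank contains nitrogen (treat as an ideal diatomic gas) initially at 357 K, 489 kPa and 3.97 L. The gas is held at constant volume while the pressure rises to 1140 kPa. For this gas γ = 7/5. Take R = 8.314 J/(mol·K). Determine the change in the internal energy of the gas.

n = P₁V₁/(RT₁) = 489×3.97/(8.314×357) = 0.654 mol.
Isochoric: V stays 3.97 L; P/T = const ⇒ T₂ = 832 K, P₂ = 1140 kPa.
For an ideal gas ΔU = nCvΔT with Cv = (5/2)R = 20.8 J/(mol·K).
ΔU = 0.654×20.8×(832−357) = 6460 J.

6460 J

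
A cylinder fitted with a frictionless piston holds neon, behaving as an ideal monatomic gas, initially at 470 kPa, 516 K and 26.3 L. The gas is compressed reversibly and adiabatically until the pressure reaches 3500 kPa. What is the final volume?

Adiabatic: T₂/T₁ = (P₂/P₁)^((γ−1)/γ) ⇒ T₂ = 516×(7.45)^0.400 = 1150 K; V₂ = 7.88 L.

7.88 L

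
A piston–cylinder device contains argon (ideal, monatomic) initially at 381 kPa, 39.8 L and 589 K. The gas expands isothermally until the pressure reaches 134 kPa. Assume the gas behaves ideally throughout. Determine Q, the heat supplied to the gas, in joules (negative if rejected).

n = P₁V₁/(RT₁) = 381×39.8/(8.314×589) = 3.10 mol.
Isothermal: T stays 589 K; PV = const ⇒ V₂ = 113 L, P₂ = 134 kPa.
ΔU = 0 (ideal gas, T constant).
W = nRT ln(V₂/V₁) = 3.10×8.314×589×ln(2.84) = 15800 J.
Q = ΔU + W = 15800 J.

15800 J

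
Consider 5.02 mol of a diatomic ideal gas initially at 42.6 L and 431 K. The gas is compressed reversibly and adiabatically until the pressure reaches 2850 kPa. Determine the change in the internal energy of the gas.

P₁ = nRT₁/V₁ = 5.02×8.314×431/42.6 = 422 kPa.
Adiabatic: T₂/T₁ = (P₂/P₁)^((γ−1)/γ) ⇒ T₂ = 431×(6.75)^0.286 = 744 K; V₂ = 10.9 L.
For an ideal gas ΔU = nCvΔT with Cv = (5/2)R = 20.8 J/(mol·K).
ΔU = 5.02×20.8×(744−431) = 32600 J.

32600 J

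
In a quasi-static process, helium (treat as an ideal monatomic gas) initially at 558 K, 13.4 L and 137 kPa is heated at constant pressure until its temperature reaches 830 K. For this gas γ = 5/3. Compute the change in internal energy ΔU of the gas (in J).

n = P₁V₁/(RT₁) = 137×13.4/(8.314×558) = 0.396 mol.
Isobaric: P stays 137 kPa; V/T = const ⇒ T₂ = 830 K, V₂ = 19.9 L.
For an ideal gas ΔU = nCvΔT with Cv = (3/2)R = 12.5 J/(mol·K).
ΔU = 0.396×12.5×(830−558) = 1340 J.

1340 J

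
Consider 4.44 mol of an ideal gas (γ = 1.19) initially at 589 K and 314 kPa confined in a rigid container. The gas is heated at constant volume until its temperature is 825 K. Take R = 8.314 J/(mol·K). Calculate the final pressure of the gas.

V₁ = nRT₁/P₁ = 4.44×8.314×589/314 = 69.2 L.
Isochoric: V stays 69.2 L; P/T = const ⇒ T₂ = 825 K, P₂ = 440 kPa.

440 kPa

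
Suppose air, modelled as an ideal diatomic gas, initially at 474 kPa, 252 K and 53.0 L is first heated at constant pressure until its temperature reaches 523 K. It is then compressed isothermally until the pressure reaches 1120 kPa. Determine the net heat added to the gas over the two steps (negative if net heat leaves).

49700 J

n = P₁V₁/(RT₁) = 474×53.0/(8.314×252) = 12.0 mol.
Step 1 — Isobaric: P stays 474 kPa; V/T = const ⇒ T₂ = 523 K, V₂ = 110 L.
W = PΔV = 474×(110−53.0) kPa·L = 27000 J.
ΔU = nCvΔT = 12.0×20.8×(523−252) = 67500 J.
Q = ΔU + W = nCpΔT = 94600 J.
State after step 1: P = 474 kPa, V = 110 L, T = 523 K.
Step 2 — Isothermal: T stays 523 K; PV = const ⇒ V₂ = 46.6 L, P₂ = 1120 kPa.
ΔU = 0 (ideal gas, T constant).
W = nRT ln(V₂/V₁) = 12.0×8.314×523×ln(0.423) = -44800 J.
Q = ΔU + W = -44800 J.
Net over both steps: W = -17800 J, Q = 49700 J, ΔU = 67500 J.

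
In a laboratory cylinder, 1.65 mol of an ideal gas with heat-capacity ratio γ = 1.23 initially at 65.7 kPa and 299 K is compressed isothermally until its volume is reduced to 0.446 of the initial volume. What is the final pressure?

V₁ = nRT₁/P₁ = 1.65×8.314×299/65.7 = 62.4 L.
Isothermal: T stays 299 K; PV = const ⇒ V₂ = 27.8 L, P₂ = 147 kPa.

147 kPa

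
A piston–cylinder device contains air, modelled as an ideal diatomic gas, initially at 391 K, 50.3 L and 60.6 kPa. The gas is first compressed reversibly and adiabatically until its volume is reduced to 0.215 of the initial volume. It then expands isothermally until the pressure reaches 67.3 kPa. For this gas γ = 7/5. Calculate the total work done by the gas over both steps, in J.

5070 J

n = P₁V₁/(RT₁) = 60.6×50.3/(8.314×391) = 0.938 mol.
Step 1 — Adiabatic: TV^(γ−1) = const ⇒ T₂ = 391×(4.65)^0.400 = 723 K; PV^γ = const ⇒ P₂ = 521 kPa.
ΔU = nCvΔT = 0.938×20.8×(723−391) = 6470 J.
Q = 0 for an adiabatic process, so W = −ΔU = -6470 J.
State after step 1: P = 521 kPa, V = 10.8 L, T = 723 K.
Step 2 — Isothermal: T stays 723 K; PV = const ⇒ V₂ = 83.8 L, P₂ = 67.3 kPa.
ΔU = 0 (ideal gas, T constant).
W = nRT ln(V₂/V₁) = 0.938×8.314×723×ln(7.75) = 11500 J.
Q = ΔU + W = 11500 J.
Net over both steps: W = 5070 J, Q = 11500 J, ΔU = 6470 J.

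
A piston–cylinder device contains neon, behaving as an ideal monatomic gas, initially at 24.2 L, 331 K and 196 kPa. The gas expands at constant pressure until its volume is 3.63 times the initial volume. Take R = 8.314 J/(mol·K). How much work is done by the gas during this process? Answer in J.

12500 J

n = P₁V₁/(RT₁) = 196×24.2/(8.314×331) = 1.72 mol.
Isobaric: P stays 196 kPa; V/T = const ⇒ T₂ = 1200 K, V₂ = 87.8 L.
W = PΔV = 196×(87.8−24.2) kPa·L = 12500 J.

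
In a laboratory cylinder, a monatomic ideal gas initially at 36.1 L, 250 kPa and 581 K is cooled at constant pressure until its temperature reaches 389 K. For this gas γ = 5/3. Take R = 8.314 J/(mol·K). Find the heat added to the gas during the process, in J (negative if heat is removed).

n = P₁V₁/(RT₁) = 250×36.1/(8.314×581) = 1.87 mol.
Isobaric: P stays 250 kPa; V/T = const ⇒ T₂ = 389 K, V₂ = 24.2 L.
W = PΔV = 250×(24.2−36.1) kPa·L = -2980 J.
ΔU = nCvΔT = 1.87×12.5×(389−581) = -4470 J.
Q = ΔU + W = nCpΔT = -7460 J.

-7460 J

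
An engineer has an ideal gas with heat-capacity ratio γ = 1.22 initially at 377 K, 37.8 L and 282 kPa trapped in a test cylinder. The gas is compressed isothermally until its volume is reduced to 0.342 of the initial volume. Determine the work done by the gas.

-11400 J

n = P₁V₁/(RT₁) = 282×37.8/(8.314×377) = 3.40 mol.
Isothermal: T stays 377 K; PV = const ⇒ V₂ = 12.9 L, P₂ = 825 kPa.
W = nRT ln(V₂/V₁) = 3.40×8.314×377×ln(0.342) = -11400 J.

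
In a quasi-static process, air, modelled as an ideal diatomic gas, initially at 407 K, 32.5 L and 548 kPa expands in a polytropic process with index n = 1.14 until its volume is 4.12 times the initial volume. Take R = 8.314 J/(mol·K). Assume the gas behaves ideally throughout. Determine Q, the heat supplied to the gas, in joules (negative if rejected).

14900 J

n = P₁V₁/(RT₁) = 548×32.5/(8.314×407) = 5.26 mol.
Polytropic n=1.14: T₂ = T₁(V₁/V₂)^(n−1) = 407×(0.243)^0.14 = 334 K; P₂ = P₁(V₁/V₂)^n = 109 kPa.
W = (P₁V₁−P₂V₂)/(n−1) = (548×32.5−109×134)/0.14 = 22900 J.
ΔU = nCvΔT = 5.26×20.8×(334−407) = -8010 J.
Q = ΔU + W = 14900 J.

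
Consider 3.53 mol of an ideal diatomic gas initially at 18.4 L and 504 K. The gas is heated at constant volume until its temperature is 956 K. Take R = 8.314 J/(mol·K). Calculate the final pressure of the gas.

1520 kPa

P₁ = nRT₁/V₁ = 3.53×8.314×504/18.4 = 804 kPa.
Isochoric: V stays 18.4 L; P/T = const ⇒ T₂ = 956 K, P₂ = 1520 kPa.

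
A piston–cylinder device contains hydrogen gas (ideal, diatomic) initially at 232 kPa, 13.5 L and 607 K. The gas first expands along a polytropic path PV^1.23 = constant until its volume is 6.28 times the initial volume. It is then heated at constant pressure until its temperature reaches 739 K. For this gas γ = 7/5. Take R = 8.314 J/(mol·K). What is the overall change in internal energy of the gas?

1700 J

n = P₁V₁/(RT₁) = 232×13.5/(8.314×607) = 0.621 mol.
Step 1 — Polytropic n=1.23: T₂ = T₁(V₁/V₂)^(n−1) = 607×(0.159)^0.23 = 398 K; P₂ = P₁(V₁/V₂)^n = 24.2 kPa.
W = (P₁V₁−P₂V₂)/(n−1) = (232×13.5−24.2×84.8)/0.23 = 4690 J.
ΔU = nCvΔT = 0.621×20.8×(398−607) = -2700 J.
Q = ΔU + W = 1990 J.
State after step 1: P = 24.2 kPa, V = 84.8 L, T = 398 K.
Step 2 — Isobaric: P stays 24.2 kPa; V/T = const ⇒ T₂ = 739 K, V₂ = 157 L.
W = PΔV = 24.2×(157−84.8) kPa·L = 1760 J.
ΔU = nCvΔT = 0.621×20.8×(739−398) = 4400 J.
Q = ΔU + W = nCpΔT = 6160 J.
Net over both steps: W = 6450 J, Q = 8160 J, ΔU = 1700 J.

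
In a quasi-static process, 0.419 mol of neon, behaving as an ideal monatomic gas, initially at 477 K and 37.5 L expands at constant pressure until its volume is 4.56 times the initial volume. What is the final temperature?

P₁ = nRT₁/V₁ = 0.419×8.314×477/37.5 = 44.3 kPa.
Isobaric: P stays 44.3 kPa; V/T = const ⇒ T₂ = 2180 K, V₂ = 171 L.

2180 K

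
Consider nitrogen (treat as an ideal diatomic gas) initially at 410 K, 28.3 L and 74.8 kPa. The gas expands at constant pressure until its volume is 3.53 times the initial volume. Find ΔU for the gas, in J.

13400 J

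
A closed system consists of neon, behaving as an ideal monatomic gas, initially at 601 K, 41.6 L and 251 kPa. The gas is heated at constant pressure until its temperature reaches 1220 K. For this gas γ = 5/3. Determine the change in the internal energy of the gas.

16100 J

n = P₁V₁/(RT₁) = 251×41.6/(8.314×601) = 2.09 mol.
Isobaric: P stays 251 kPa; V/T = const ⇒ T₂ = 1220 K, V₂ = 84.4 L.
For an ideal gas ΔU = nCvΔT with Cv = (3/2)R = 12.5 J/(mol·K).
ΔU = 2.09×12.5×(1220−601) = 16100 J.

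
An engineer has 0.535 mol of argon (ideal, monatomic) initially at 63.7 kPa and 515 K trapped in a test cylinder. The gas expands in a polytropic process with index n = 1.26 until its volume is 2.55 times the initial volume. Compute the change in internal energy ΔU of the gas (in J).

-742 J

V₁ = nRT₁/P₁ = 0.535×8.314×515/63.7 = 36.0 L.
Polytropic n=1.26: T₂ = T₁(V₁/V₂)^(n−1) = 515×(0.392)^0.26 = 404 K; P₂ = P₁(V₁/V₂)^n = 19.6 kPa.
For an ideal gas ΔU = nCvΔT with Cv = (3/2)R = 12.5 J/(mol·K).
ΔU = 0.535×12.5×(404−515) = -742 J.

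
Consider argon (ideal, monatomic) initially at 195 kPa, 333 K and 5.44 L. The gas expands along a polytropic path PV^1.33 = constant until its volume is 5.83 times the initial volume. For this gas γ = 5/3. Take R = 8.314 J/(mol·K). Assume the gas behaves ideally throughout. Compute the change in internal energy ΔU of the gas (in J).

n = P₁V₁/(RT₁) = 195×5.44/(8.314×333) = 0.383 mol.
Polytropic n=1.33: T₂ = T₁(V₁/V₂)^(n−1) = 333×(0.172)^0.33 = 186 K; P₂ = P₁(V₁/V₂)^n = 18.7 kPa.
For an ideal gas ΔU = nCvΔT with Cv = (3/2)R = 12.5 J/(mol·K).
ΔU = 0.383×12.5×(186−333) = -702 J.

-702 J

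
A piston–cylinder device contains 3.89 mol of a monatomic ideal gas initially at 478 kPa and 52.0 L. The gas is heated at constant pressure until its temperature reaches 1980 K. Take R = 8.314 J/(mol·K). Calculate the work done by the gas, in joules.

T₁ = P₁V₁/(nR) = 478×52.0/(3.89×8.314) = 769 K.
Isobaric: P stays 478 kPa; V/T = const ⇒ T₂ = 1980 K, V₂ = 134 L.
W = PΔV = 478×(134−52.0) kPa·L = 39200 J.

39200 J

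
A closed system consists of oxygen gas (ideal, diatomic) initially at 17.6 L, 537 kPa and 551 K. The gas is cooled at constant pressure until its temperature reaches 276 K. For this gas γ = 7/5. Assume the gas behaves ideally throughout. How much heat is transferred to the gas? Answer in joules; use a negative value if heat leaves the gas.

n = P₁V₁/(RT₁) = 537×17.6/(8.314×551) = 2.06 mol.
Isobaric: P stays 537 kPa; V/T = const ⇒ T₂ = 276 K, V₂ = 8.82 L.
W = PΔV = 537×(8.82−17.6) kPa·L = -4720 J.
ΔU = nCvΔT = 2.06×20.8×(276−551) = -11800 J.
Q = ΔU + W = nCpΔT = -16500 J.

-16500 J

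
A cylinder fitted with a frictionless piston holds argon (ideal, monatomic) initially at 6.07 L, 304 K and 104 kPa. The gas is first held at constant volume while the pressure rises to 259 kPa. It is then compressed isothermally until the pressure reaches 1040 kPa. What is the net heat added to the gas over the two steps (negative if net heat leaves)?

-774 J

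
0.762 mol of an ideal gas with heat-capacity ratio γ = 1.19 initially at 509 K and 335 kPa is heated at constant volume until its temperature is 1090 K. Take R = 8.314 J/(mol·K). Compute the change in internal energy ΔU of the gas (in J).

19400 J

V₁ = nRT₁/P₁ = 0.762×8.314×509/335 = 9.63 L.
Isochoric: V stays 9.63 L; P/T = const ⇒ T₂ = 1090 K, P₂ = 717 kPa.
For an ideal gas ΔU = nCvΔT with Cv = R/(γ−1) = 43.8 J/(mol·K).
ΔU = 0.762×43.8×(1090−509) = 19400 J.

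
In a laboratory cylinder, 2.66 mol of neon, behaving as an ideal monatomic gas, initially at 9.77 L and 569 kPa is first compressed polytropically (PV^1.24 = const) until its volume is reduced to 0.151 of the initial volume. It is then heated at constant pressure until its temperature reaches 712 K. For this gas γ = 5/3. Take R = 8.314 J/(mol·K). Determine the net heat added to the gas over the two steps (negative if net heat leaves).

T₁ = P₁V₁/(nR) = 569×9.77/(2.66×8.314) = 251 K.
Step 1 — Polytropic n=1.24: T₂ = T₁(V₁/V₂)^(n−1) = 251×(6.62)^0.24 = 396 K; P₂ = P₁(V₁/V₂)^n = 5930 kPa.
W = (P₁V₁−P₂V₂)/(n−1) = (569×9.77−5930×1.48)/0.24 = -13300 J.
ΔU = nCvΔT = 2.66×12.5×(396−251) = 4790 J.
Q = ΔU + W = -8510 J.
State after step 1: P = 5930 kPa, V = 1.48 L, T = 396 K.
Step 2 — Isobaric: P stays 5930 kPa; V/T = const ⇒ T₂ = 712 K, V₂ = 2.65 L.
W = PΔV = 5930×(2.65−1.48) kPa·L = 7000 J.
ΔU = nCvΔT = 2.66×12.5×(712−396) = 10500 J.
Q = ΔU + W = nCpΔT = 17500 J.
Net over both steps: W = -6300 J, Q = 8980 J, ΔU = 15300 J.

8980 J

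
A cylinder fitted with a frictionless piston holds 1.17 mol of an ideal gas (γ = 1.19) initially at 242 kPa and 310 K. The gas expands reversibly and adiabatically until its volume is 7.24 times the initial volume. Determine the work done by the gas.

V₁ = nRT₁/P₁ = 1.17×8.314×310/242 = 12.5 L.
Adiabatic: TV^(γ−1) = const ⇒ T₂ = 310×(0.138)^0.190 = 213 K; PV^γ = const ⇒ P₂ = 22.9 kPa.
ΔU = nCvΔT = 1.17×43.8×(213−310) = -4980 J.
Q = 0 for an adiabatic process, so W = −ΔU = 4980 J.

4980 J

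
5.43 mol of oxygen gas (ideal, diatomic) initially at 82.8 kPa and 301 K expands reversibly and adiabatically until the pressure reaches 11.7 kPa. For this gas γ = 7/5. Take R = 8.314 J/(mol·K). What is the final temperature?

172 K

V₁ = nRT₁/P₁ = 5.43×8.314×301/82.8 = 164 L.
Adiabatic: T₂/T₁ = (P₂/P₁)^((γ−1)/γ) ⇒ T₂ = 301×(0.141)^0.286 = 172 K; V₂ = 664 L.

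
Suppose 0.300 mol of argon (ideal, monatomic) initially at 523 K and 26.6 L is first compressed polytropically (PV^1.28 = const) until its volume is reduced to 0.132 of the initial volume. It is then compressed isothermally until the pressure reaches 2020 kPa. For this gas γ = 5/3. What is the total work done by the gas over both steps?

P₁ = nRT₁/V₁ = 0.300×8.314×523/26.6 = 49.0 kPa.
Step 1 — Polytropic n=1.28: T₂ = T₁(V₁/V₂)^(n−1) = 523×(7.58)^0.28 = 922 K; P₂ = P₁(V₁/V₂)^n = 655 kPa.
W = (P₁V₁−P₂V₂)/(n−1) = (49.0×26.6−655×3.51)/0.28 = -3550 J.
ΔU = nCvΔT = 0.300×12.5×(922−523) = 1490 J.
Q = ΔU + W = -2060 J.
State after step 1: P = 655 kPa, V = 3.51 L, T = 922 K.
Step 2 — Isothermal: T stays 922 K; PV = const ⇒ V₂ = 1.14 L, P₂ = 2020 kPa.
ΔU = 0 (ideal gas, T constant).
W = nRT ln(V₂/V₁) = 0.300×8.314×922×ln(0.324) = -2590 J.
Q = ΔU + W = -2590 J.
Net over both steps: W = -6140 J, Q = -4650 J, ΔU = 1490 J.

-6140 J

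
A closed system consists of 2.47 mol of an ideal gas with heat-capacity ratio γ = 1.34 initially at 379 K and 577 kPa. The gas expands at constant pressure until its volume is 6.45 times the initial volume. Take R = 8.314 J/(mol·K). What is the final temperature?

V₁ = nRT₁/P₁ = 2.47×8.314×379/577 = 13.5 L.
Isobaric: P stays 577 kPa; V/T = const ⇒ T₂ = 2440 K, V₂ = 87.0 L.

2440 K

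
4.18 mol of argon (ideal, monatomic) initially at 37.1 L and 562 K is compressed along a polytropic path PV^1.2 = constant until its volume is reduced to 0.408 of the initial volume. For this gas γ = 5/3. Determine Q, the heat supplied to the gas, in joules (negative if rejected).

P₁ = nRT₁/V₁ = 4.18×8.314×562/37.1 = 526 kPa.
Polytropic n=1.2: T₂ = T₁(V₁/V₂)^(n−1) = 562×(2.45)^0.20 = 672 K; P₂ = P₁(V₁/V₂)^n = 1540 kPa.
W = (P₁V₁−P₂V₂)/(n−1) = (526×37.1−1540×15.1)/0.20 = -19200 J.
ΔU = nCvΔT = 4.18×12.5×(672−562) = 5750 J.
Q = ΔU + W = -13400 J.

-13400 J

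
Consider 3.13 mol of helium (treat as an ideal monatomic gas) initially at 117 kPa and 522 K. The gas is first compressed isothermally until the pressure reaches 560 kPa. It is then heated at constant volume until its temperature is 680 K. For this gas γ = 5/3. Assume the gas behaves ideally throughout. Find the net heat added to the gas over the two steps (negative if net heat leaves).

V₁ = nRT₁/P₁ = 3.13×8.314×522/117 = 116 L.
Step 1 — Isothermal: T stays 522 K; PV = const ⇒ V₂ = 24.3 L, P₂ = 560 kPa.
ΔU = 0 (ideal gas, T constant).
W = nRT ln(V₂/V₁) = 3.13×8.314×522×ln(0.209) = -21300 J.
Q = ΔU + W = -21300 J.
State after step 1: P = 560 kPa, V = 24.3 L, T = 522 K.
Step 2 — Isochoric: V stays 24.3 L; P/T = const ⇒ T₂ = 680 K, P₂ = 730 kPa.
W = 0 (no volume change).
ΔU = nCvΔT = 3.13×12.5×(680−522) = 6170 J.
Q = ΔU = 6170 J.
Net over both steps: W = -21300 J, Q = -15100 J, ΔU = 6170 J.

-15100 J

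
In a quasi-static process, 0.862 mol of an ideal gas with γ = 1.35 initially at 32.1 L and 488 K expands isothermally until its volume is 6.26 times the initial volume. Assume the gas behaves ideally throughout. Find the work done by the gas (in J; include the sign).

6410 J

P₁ = nRT₁/V₁ = 0.862×8.314×488/32.1 = 109 kPa.
Isothermal: T stays 488 K; PV = const ⇒ V₂ = 201 L, P₂ = 17.4 kPa.
W = nRT ln(V₂/V₁) = 0.862×8.314×488×ln(6.26) = 6410 J.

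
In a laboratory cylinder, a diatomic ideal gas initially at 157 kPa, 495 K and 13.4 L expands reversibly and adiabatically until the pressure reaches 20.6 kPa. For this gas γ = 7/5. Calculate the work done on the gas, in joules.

n = P₁V₁/(RT₁) = 157×13.4/(8.314×495) = 0.511 mol.
Adiabatic: T₂/T₁ = (P₂/P₁)^((γ−1)/γ) ⇒ T₂ = 495×(0.131)^0.286 = 277 K; V₂ = 57.2 L.
ΔU = nCvΔT = 0.511×20.8×(277−495) = -2320 J.
Q = 0 for an adiabatic process, so W = −ΔU = 2320 J.
Work done on the gas = −W_by = -2320 J.

-2320 J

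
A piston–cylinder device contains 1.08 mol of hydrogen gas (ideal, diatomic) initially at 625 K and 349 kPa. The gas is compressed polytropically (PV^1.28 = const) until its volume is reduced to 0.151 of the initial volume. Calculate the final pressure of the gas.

V₁ = nRT₁/P₁ = 1.08×8.314×625/349 = 16.1 L.
Polytropic n=1.28: T₂ = T₁(V₁/V₂)^(n−1) = 625×(6.62)^0.28 = 1060 K; P₂ = P₁(V₁/V₂)^n = 3920 kPa.

3920 kPa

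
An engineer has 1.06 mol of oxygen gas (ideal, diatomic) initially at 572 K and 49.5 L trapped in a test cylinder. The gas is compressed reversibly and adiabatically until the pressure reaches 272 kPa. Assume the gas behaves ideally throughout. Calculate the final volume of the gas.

24.5 L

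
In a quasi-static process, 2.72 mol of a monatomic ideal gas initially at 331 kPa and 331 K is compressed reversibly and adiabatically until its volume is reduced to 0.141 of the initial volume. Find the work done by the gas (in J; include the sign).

V₁ = nRT₁/P₁ = 2.72×8.314×331/331 = 22.6 L.
Adiabatic: TV^(γ−1) = const ⇒ T₂ = 331×(7.09)^0.667 = 1220 K; PV^γ = const ⇒ P₂ = 8670 kPa.
ΔU = nCvΔT = 2.72×12.5×(1220−331) = 30200 J.
Q = 0 for an adiabatic process, so W = −ΔU = -30200 J.

-30200 J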